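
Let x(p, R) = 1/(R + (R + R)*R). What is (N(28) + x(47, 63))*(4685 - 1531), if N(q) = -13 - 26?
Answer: -984167852/8001 ≈ -1.2301e+5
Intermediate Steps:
N(q) = -39
x(p, R) = 1/(R + 2*R**2) (x(p, R) = 1/(R + (2*R)*R) = 1/(R + 2*R**2))
(N(28) + x(47, 63))*(4685 - 1531) = (-39 + 1/(63*(1 + 2*63)))*(4685 - 1531) = (-39 + 1/(63*(1 + 126)))*3154 = (-39 + (1/63)/127)*3154 = (-39 + (1/63)*(1/127))*3154 = (-39 + 1/8001)*3154 = -312038/8001*3154 = -984167852/8001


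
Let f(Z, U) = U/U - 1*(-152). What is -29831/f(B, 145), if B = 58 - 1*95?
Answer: -29831/153 ≈ -194.97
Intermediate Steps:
B = -37 (B = 58 - 95 = -37)
f(Z, U) = 153 (f(Z, U) = 1 + 152 = 153)
-29831/f(B, 145) = -29831/153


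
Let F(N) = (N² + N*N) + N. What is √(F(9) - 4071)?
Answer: 10*I*√39 ≈ 62.45*I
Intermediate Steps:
F(N) = N + 2*N² (F(N) = (N² + N²) + N = 2*N² + N = N + 2*N²)
√(F(9) - 4071) = √(9*(1 + 2*9) - 4071) = √(9*(1 + 18) - 4071) = √(9*19 - 4071) = √(171 - 4071) = √(-3900) = 10*I*√39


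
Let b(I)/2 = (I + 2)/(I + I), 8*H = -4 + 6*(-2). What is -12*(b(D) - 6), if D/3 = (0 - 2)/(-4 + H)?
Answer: 36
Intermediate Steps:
H = -2 (H = (-4 + 6*(-2))/8 = (-4 - 12)/8 = (1/8)*(-16) = -2)
D = 1 (D = 3*((0 - 2)/(-4 - 2)) = 3*(-2/(-6)) = 3*(-2*(-1/6)) = 3*(1/3) = 1)
b(I) = (2 + I)/I (b(I) = 2*((I + 2)/(I + I)) = 2*((2 + I)/((2*I))) = 2*((2 + I)*(1/(2*I))) = 2*((2 + I)/(2*I)) = (2 + I)/I)
-12*(b(D) - 6) = -12*((2 + 1)/1 - 6) = -12*(1*3 - 6) = -12*(3 - 6) = -12*(-3) = 36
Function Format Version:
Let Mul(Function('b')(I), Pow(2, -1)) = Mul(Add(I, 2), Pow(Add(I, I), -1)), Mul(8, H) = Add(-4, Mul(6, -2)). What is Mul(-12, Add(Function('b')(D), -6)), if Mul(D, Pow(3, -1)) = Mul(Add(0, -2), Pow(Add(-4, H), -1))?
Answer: 36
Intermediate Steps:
H = -2 (H = Mul(Rational(1, 8), Add(-4, Mul(6, -2))) = Mul(Rational(1, 8), Add(-4, -12)) = Mul(Rational(1, 8), -16) = -2)
D = 1 (D = Mul(3, Mul(Add(0, -2), Pow(Add(-4, -2), -1))) = Mul(3, Mul(-2, Pow(-6, -1))) = Mul(3, Mul(-2, Rational(-1, 6))) = Mul(3, Rational(1, 3)) = 1)
Function('b')(I) = Mul(Pow(I, -1), Add(2, I)) (Function('b')(I) = Mul(2, Mul(Add(I, 2), Pow(Add(I, I), -1))) = Mul(2, Mul(Add(2, I), Pow(Mul(2, I), -1))) = Mul(2, Mul(Add(2, I), Mul(Rational(1, 2), Pow(I, -1)))) = Mul(2, Mul(Rational(1, 2), Pow(I, -1), Add(2, I))) = Mul(Pow(I, -1), Add(2, I)))
Mul(-12, Add(Function('b')(D), -6)) = Mul(-12, Add(Mul(Pow(1, -1), Add(2, 1)), -6)) = Mul(-12, Add(Mul(1, 3), -6)) = Mul(-12, Add(3, -6)) = Mul(-12, -3) = 36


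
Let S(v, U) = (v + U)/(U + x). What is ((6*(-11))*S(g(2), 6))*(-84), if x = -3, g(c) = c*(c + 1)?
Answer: 22176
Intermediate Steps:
g(c) = c*(1 + c)
S(v, U) = (U + v)/(-3 + U) (S(v, U) = (v + U)/(U - 3) = (U + v)/(-3 + U))
((6*(-11))*S(g(2), 6))*(-84) = ((6*(-11))*((6 + 2*(1 + 2))/(-3 + 6)))*(-84) = -66*(6 + 2*3)/3*(-84) = -22*(6 + 6)*(-84) = -22*12*(-84) = -66*4*(-84) = -264*(-84) = 22176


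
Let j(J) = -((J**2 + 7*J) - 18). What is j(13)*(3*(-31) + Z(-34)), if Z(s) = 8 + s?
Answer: 28798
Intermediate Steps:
j(J) = 18 - J**2 - 7*J (j(J) = -(-18 + J**2 + 7*J) = 18 - J**2 - 7*J)
j(13)*(3*(-31) + Z(-34)) = (18 - 1*13**2 - 7*13)*(3*(-31) + (8 - 34)) = (18 - 1*169 - 91)*(-93 - 26) = (18 - 169 - 91)*(-119) = -242*(-119) = 28798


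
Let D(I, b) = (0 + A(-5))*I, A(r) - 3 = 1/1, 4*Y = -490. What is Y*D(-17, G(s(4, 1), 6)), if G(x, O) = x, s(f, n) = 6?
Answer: 8330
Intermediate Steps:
Y = -245/2 (Y = (¼)*(-490) = -245/2 ≈ -122.50)
A(r) = 4 (A(r) = 3 + 1/1 = 3 + 1 = 4)
D(I, b) = 4*I (D(I, b) = (0 + 4)*I = 4*I)
Y*D(-17, G(s(4, 1), 6)) = -490*(-17) = -245/2*(-68) = 8330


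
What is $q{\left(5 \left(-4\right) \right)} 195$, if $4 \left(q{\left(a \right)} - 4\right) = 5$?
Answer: $\frac{4095}{4} \approx 1023.8$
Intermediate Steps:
$q{\left(a \right)} = \frac{21}{4}$ ($q{\left(a \right)} = 4 + \frac{1}{4} \cdot 5 = 4 + \frac{5}{4} = \frac{21}{4}$)
$q{\left(5 \left(-4\right) \right)} 195 = \frac{21}{4} \cdot 195 = \frac{4095}{4}$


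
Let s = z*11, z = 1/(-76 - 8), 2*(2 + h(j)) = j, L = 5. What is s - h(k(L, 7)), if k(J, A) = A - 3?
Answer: -11/84 ≈ -0.13095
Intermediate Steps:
k(J, A) = -3 + A
h(j) = -2 + j/2
z = -1/84 (z = 1/(-84) = -1/84 ≈ -0.011905)
s = -11/84 (s = -1/84*11 = -11/84 ≈ -0.13095)
s - h(k(L, 7)) = -11/84 - (-2 + (-3 + 7)/2) = -11/84 - (-2 + (1/2)*4) = -11/84 - (-2 + 2) = -11/84 - 1*0 = -11/84 + 0 = -11/84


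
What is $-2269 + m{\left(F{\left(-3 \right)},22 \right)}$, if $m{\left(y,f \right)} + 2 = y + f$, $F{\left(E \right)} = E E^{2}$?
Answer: $-2276$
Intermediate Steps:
$F{\left(E \right)} = E^{3}$
$m{\left(y,f \right)} = -2 + f + y$ ($m{\left(y,f \right)} = -2 + \left(y + f\right) = -2 + \left(f + y\right) = -2 + f + y$)
$-2269 + m{\left(F{\left(-3 \right)},22 \right)} = -2269 + \left(-2 + 22 + \left(-3\right)^{3}\right) = -2269 - 7 = -2276$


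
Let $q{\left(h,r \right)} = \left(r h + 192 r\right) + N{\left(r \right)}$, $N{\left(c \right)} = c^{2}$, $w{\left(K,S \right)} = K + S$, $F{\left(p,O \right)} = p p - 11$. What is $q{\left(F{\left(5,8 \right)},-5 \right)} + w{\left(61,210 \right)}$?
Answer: $-734$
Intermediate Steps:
$F{\left(p,O \right)} = -11 + p^{2}$ ($F{\left(p,O \right)} = p^{2} - 11 = -11 + p^{2}$)
$q{\left(h,r \right)} = r^{2} + 192 r + h r$ ($q{\left(h,r \right)} = \left(r h + 192 r\right) + r^{2} = \left(h r + 192 r\right) + r^{2} = \left(192 r + h r\right) + r^{2} = r^{2} + 192 r + h r$)
$q{\left(F{\left(5,8 \right)},-5 \right)} + w{\left(61,210 \right)} = - 5 \left(192 - \left(11 - 5^{2}\right) - 5\right) + \left(61 + 210\right) = - 5 \left(192 + \left(-11 + 25\right) - 5\right) + 271 = - 5 \left(192 + 14 - 5\right) + 271 = \left(-5\right) 201 + 271 = -1005 + 271 = -734$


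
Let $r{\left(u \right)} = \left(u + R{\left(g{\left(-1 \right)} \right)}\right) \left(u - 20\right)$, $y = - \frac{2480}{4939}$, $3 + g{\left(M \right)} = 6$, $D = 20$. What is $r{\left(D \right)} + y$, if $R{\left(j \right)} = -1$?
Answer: $- \frac{2480}{4939} \approx -0.50213$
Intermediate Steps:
$g{\left(M \right)} = 3$ ($g{\left(M \right)} = -3 + 6 = 3$)
$y = - \frac{2480}{4939}$ ($y = \left(-2480\right) \frac{1}{4939} = - \frac{2480}{4939} \approx -0.50213$)
$r{\left(u \right)} = \left(-1 + u\right) \left(-20 + u\right)$ ($r{\left(u \right)} = \left(u - 1\right) \left(u - 20\right) = \left(-1 + u\right) \left(-20 + u\right)$)
$r{\left(D \right)} + y = \left(20 + 20^{2} - 420\right) - \frac{2480}{4939} = \left(20 + 400 - 420\right) - \frac{2480}{4939} = 0 - \frac{2480}{4939} = - \frac{2480}{4939}$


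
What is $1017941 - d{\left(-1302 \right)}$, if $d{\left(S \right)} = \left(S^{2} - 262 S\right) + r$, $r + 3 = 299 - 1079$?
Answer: $-1017604$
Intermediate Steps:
$r = -783$ ($r = -3 + \left(299 - 1079\right) = -3 - 780 = -783$)
$d{\left(S \right)} = -783 + S^{2} - 262 S$ ($d{\left(S \right)} = \left(S^{2} - 262 S\right) - 783 = -783 + S^{2} - 262 S$)
$1017941 - d{\left(-1302 \right)} = 1017941 - \left(-783 + \left(-1302\right)^{2} - -341124\right) = 1017941 - \left(-783 + 1695204 + 341124\right) = 1017941 - 2035545 = -1017604$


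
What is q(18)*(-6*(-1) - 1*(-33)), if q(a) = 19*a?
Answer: 13338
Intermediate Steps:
q(18)*(-6*(-1) - 1*(-33)) = (19*18)*(-6*(-1) - 1*(-33)) = 342*(6 + 33) = 342*39 = 13338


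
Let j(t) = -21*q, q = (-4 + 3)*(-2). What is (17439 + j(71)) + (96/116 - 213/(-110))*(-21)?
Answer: 55311273/3190 ≈ 17339.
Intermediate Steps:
q = 2 (q = -1*(-2) = 2)
j(t) = -42 (j(t) = -21*2 = -42)
(17439 + j(71)) + (96/116 - 213/(-110))*(-21) = (17439 - 42) + (96/116 - 213/(-110))*(-21) = 17397 + (96*(1/116) - 213*(-1/110))*(-21) = 17397 + (24/29 + 213/110)*(-21) = 17397 + (8817/3190)*(-21) = 17397 - 185157/3190 = 55311273/3190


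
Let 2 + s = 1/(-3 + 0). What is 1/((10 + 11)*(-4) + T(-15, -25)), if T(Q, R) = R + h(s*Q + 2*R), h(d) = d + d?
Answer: -1/139 ≈ -0.0071942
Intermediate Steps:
s = -7/3 (s = -2 + 1/(-3 + 0) = -2 + 1/(-3) = -2 - ⅓ = -7/3 ≈ -2.3333)
h(d) = 2*d
T(Q, R) = 5*R - 14*Q/3 (T(Q, R) = R + 2*(-7*Q/3 + 2*R) = R + 2*(2*R - 7*Q/3) = R + (4*R - 14*Q/3) = 5*R - 14*Q/3)
1/((10 + 11)*(-4) + T(-15, -25)) = 1/((10 + 11)*(-4) + (5*(-25) - 14/3*(-15))) = 1/(21*(-4) + (-125 + 70)) = 1/(-84 - 55) = 1/(-139) = -1/139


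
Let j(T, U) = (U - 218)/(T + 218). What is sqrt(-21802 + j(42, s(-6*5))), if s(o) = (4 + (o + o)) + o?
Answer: I*sqrt(92118390)/65 ≈ 147.66*I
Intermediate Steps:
s(o) = 4 + 3*o (s(o) = (4 + 2*o) + o = 4 + 3*o)
j(T, U) = (-218 + U)/(218 + T)
sqrt(-21802 + j(42, s(-6*5))) = sqrt(-21802 + (-218 + (4 + 3*(-6*5)))/(218 + 42)) = sqrt(-21802 + (-218 + (4 + 3*(-30)))/260) = sqrt(-21802 + (-218 + (4 - 90))/260) = sqrt(-21802 + (-218 - 86)/260) = sqrt(-21802 + (1/260)*(-304)) = sqrt(-21802 - 76/65) = sqrt(-1417206/65) = I*sqrt(92118390)/65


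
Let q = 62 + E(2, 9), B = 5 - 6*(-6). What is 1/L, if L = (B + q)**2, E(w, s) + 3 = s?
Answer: 1/11881 ≈ 8.4168e-5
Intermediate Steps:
E(w, s) = -3 + s
B = 41 (B = 5 + 36 = 41)
q = 68 (q = 62 + (-3 + 9) = 62 + 6 = 68)
L = 11881 (L = (41 + 68)**2 = 109**2 = 11881)
1/L = 1/11881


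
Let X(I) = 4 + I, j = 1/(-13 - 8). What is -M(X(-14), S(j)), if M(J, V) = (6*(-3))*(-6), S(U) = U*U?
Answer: -108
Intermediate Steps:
j = -1/21 (j = 1/(-21) = -1/21 ≈ -0.047619)
S(U) = U**2
M(J, V) = 108 (M(J, V) = -18*(-6) = 108)
-M(X(-14), S(j)) = -1*108 = -108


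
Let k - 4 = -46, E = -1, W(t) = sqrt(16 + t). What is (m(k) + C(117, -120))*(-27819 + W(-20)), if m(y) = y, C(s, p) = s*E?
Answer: 4423221 - 318*I ≈ 4.4232e+6 - 318.0*I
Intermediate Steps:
C(s, p) = -s (C(s, p) = s*(-1) = -s)
k = -42 (k = 4 - 46 = -42)
(m(k) + C(117, -120))*(-27819 + W(-20)) = (-42 - 1*117)*(-27819 + sqrt(16 - 20)) = (-42 - 117)*(-27819 + sqrt(-4)) = -159*(-27819 + 2*I) = 4423221 - 318*I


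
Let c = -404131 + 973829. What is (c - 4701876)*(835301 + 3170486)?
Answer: -16552624914086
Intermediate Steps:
c = 569698
(c - 4701876)*(835301 + 3170486) = (569698 - 4701876)*(835301 + 3170486) = -4132178*4005787 = -16552624914086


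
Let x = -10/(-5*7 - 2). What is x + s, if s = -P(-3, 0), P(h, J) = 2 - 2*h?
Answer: -286/37 ≈ -7.7297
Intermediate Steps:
s = -8 (s = -(2 - 2*(-3)) = -(2 + 6) = -1*8 = -8)
x = 10/37 (x = -10/(-35 - 2) = -10/(-37) = -10*(-1/37) = 10/37 ≈ 0.27027)
x + s = 10/37 - 8 = -286/37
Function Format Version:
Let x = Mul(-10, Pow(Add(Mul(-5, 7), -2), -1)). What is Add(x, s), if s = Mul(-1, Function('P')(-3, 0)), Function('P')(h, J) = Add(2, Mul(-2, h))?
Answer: Rational(-286, 37) ≈ -7.7297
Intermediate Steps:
s = -8 (s = Mul(-1, Add(2, Mul(-2, -3))) = Mul(-1, Add(2, 6)) = Mul(-1, 8) = -8)
x = Rational(10, 37) (x = Mul(-10, Pow(Add(-35, -2), -1)) = Mul(-10, Pow(-37, -1)) = Mul(-10, Rational(-1, 37)) = Rational(10, 37) ≈ 0.27027)
Add(x, s) = Add(Rational(10, 37), -8) = Rational(-286, 37)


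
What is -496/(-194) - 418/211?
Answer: 11782/20467 ≈ 0.57566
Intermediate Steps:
-496/(-194) - 418/211 = -496*(-1/194) - 418*1/211 = 248/97 - 418/211 = 11782/20467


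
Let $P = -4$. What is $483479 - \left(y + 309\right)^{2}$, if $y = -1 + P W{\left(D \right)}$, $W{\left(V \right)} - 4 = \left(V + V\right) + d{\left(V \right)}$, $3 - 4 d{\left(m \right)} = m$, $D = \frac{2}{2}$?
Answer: $403955$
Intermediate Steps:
$D = 1$ ($D = 2 \cdot \frac{1}{2} = 1$)
$d{\left(m \right)} = \frac{3}{4} - \frac{m}{4}$
$W{\left(V \right)} = \frac{19}{4} + \frac{7 V}{4}$ ($W{\left(V \right)} = 4 + \left(\left(V + V\right) - \left(- \frac{3}{4} + \frac{V}{4}\right)\right) = 4 + \left(2 V - \left(- \frac{3}{4} + \frac{V}{4}\right)\right) = 4 + \left(\frac{3}{4} + \frac{7 V}{4}\right) = \frac{19}{4} + \frac{7 V}{4}$)
$y = -27$ ($y = -1 - 4 \left(\frac{19}{4} + \frac{7}{4} \cdot 1\right) = -1 - 4 \left(\frac{19}{4} + \frac{7}{4}\right) = -1 - 26 = -27$)
$483479 - \left(y + 309\right)^{2} = 483479 - \left(-27 + 309\right)^{2} = 483479 - 282^{2} = 483479 - 79524 = 403955$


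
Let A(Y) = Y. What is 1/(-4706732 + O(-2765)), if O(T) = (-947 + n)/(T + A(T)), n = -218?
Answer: -1106/5205645359 ≈ -2.1246e-7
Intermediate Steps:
O(T) = -1165/(2*T) (O(T) = (-947 - 218)/(T + T) = -1165*1/(2*T) = -1165/(2*T))
1/(-4706732 + O(-2765)) = 1/(-4706732 - 1165/2/(-2765)) = 1/(-4706732 - 1165/2*(-1/2765)) = 1/(-4706732 + 233/1106) = 1/(-5205645359/1106) = -1106/5205645359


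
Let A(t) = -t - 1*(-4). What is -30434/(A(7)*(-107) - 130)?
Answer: -30434/191 ≈ -159.34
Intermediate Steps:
A(t) = 4 - t (A(t) = -t + 4 = 4 - t)
-30434/(A(7)*(-107) - 130) = -30434/((4 - 1*7)*(-107) - 130) = -30434/((4 - 7)*(-107) - 130) = -30434/(-3*(-107) - 130) = -30434/(321 - 130) = -30434/191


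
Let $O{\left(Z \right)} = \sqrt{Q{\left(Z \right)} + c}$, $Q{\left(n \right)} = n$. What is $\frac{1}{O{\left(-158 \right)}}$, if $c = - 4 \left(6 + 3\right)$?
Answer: $- \frac{i \sqrt{194}}{194} \approx - 0.071796 i$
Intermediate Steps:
$c = -36$ ($c = \left(-4\right) 9 = -36$)
$O{\left(Z \right)} = \sqrt{-36 + Z}$ ($O{\left(Z \right)} = \sqrt{Z - 36} = \sqrt{-36 + Z}$)
$\frac{1}{O{\left(-158 \right)}} = \frac{1}{\sqrt{-36 - 158}} = \frac{1}{\sqrt{-194}} = \frac{1}{i \sqrt{194}} = - \frac{i \sqrt{194}}{194}$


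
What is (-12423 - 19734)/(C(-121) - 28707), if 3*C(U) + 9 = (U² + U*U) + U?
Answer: 96471/56969 ≈ 1.6934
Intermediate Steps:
C(U) = -3 + U/3 + 2*U²/3 (C(U) = -3 + ((U² + U*U) + U)/3 = -3 + ((U² + U²) + U)/3 = -3 + (2*U² + U)/3 = -3 + (U + 2*U²)/3 = -3 + (U/3 + 2*U²/3) = -3 + U/3 + 2*U²/3)
(-12423 - 19734)/(C(-121) - 28707) = (-12423 - 19734)/((-3 + (⅓)*(-121) + (⅔)*(-121)²) - 28707) = -32157/((-3 - 121/3 + (⅔)*14641) - 28707) = -32157/((-3 - 121/3 + 29282/3) - 28707) = -32157/(29152/3 - 28707) = -32157/(-56969/3) = -32157*(-3/56969) = 96471/56969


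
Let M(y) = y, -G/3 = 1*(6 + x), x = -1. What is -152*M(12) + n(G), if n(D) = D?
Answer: -1839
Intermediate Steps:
G = -15 (G = -3*(6 - 1) = -3*5 = -15)
-152*M(12) + n(G) = -152*12 - 15 = -1824 - 15 = -1839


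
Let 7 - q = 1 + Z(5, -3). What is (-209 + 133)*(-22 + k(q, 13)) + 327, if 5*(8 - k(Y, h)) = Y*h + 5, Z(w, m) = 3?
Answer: 10299/5 ≈ 2059.8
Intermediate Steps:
q = 3 (q = 7 - (1 + 3) = 7 - 1*4 = 7 - 4 = 3)
k(Y, h) = 7 - Y*h/5 (k(Y, h) = 8 - (Y*h + 5)/5 = 8 - (5 + Y*h)/5 = 8 + (-1 - Y*h/5) = 7 - Y*h/5)
(-209 + 133)*(-22 + k(q, 13)) + 327 = (-209 + 133)*(-22 + (7 - ⅕*3*13)) + 327 = -76*(-22 + (7 - 39/5)) + 327 = -76*(-22 - ⅘) + 327 = -76*(-114/5) + 327 = 8664/5 + 327 = 10299/5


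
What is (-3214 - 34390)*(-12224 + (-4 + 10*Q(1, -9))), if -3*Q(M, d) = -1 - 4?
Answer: 1377584936/3 ≈ 4.5919e+8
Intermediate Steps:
Q(M, d) = 5/3 (Q(M, d) = -(-1 - 4)/3 = -1/3*(-5) = 5/3)
(-3214 - 34390)*(-12224 + (-4 + 10*Q(1, -9))) = (-3214 - 34390)*(-12224 + (-4 + 10*(5/3))) = -37604*(-12224 + (-4 + 50/3)) = -37604*(-12224 + 38/3) = -37604*(-36634/3) = 1377584936/3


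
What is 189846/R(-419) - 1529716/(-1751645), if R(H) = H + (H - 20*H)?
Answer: 19115550819/733939255 ≈ 26.045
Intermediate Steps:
R(H) = -18*H (R(H) = H - 19*H = -18*H)
189846/R(-419) - 1529716/(-1751645) = 189846/((-18*(-419))) - 1529716/(-1751645) = 189846/7542 - 1529716*(-1/1751645) = 189846*(1/7542) + 1529716/1751645 = 10547/419 + 1529716/1751645 = 19115550819/733939255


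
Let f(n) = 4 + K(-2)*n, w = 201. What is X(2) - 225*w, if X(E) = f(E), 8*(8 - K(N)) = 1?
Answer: -180821/4 ≈ -45205.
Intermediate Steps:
K(N) = 63/8 (K(N) = 8 - ⅛*1 = 8 - ⅛ = 63/8)
f(n) = 4 + 63*n/8
X(E) = 4 + 63*E/8
X(2) - 225*w = (4 + (63/8)*2) - 225*201 = (4 + 63/4) - 45225 = 79/4 - 45225 = -180821/4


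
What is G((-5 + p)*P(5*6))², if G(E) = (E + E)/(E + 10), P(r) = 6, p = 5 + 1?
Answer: 9/16 ≈ 0.56250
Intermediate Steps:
p = 6
G(E) = 2*E/(10 + E) (G(E) = (2*E)/(10 + E) = 2*E/(10 + E))
G((-5 + p)*P(5*6))² = (2*((-5 + 6)*6)/(10 + (-5 + 6)*6))² = (2*(1*6)/(10 + 1*6))² = (2*6/(10 + 6))² = (2*6/16)² = (2*6*(1/16))² = (¾)² = 9/16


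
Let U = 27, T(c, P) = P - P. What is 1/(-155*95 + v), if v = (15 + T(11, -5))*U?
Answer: -1/14320 ≈ -6.9832e-5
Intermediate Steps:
T(c, P) = 0
v = 405 (v = (15 + 0)*27 = 15*27 = 405)
1/(-155*95 + v) = 1/(-155*95 + 405) = 1/(-14725 + 405) = 1/(-14320) = -1/14320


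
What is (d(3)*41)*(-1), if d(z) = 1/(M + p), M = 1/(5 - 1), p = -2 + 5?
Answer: -164/13 ≈ -12.615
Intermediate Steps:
p = 3
M = ¼ (M = 1/4 = ¼ ≈ 0.25000)
d(z) = 4/13 (d(z) = 1/(¼ + 3) = 1/(13/4) = 4/13)
(d(3)*41)*(-1) = ((4/13)*41)*(-1) = (164/13)*(-1) = -164/13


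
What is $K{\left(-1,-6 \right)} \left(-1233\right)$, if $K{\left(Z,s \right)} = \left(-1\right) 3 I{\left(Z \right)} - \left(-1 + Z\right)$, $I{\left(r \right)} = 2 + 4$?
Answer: $19728$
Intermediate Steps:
$I{\left(r \right)} = 6$
$K{\left(Z,s \right)} = -17 - Z$ ($K{\left(Z,s \right)} = \left(-1\right) 3 \cdot 6 - \left(-1 + Z\right) = \left(-3\right) 6 - \left(-1 + Z\right) = -18 - \left(-1 + Z\right) = -17 - Z$)
$K{\left(-1,-6 \right)} \left(-1233\right) = \left(-17 - -1\right) \left(-1233\right) = \left(-17 + 1\right) \left(-1233\right) = \left(-16\right) \left(-1233\right) = 19728$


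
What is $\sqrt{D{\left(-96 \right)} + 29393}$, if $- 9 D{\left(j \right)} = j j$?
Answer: $\sqrt{28369} \approx 168.43$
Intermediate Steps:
$D{\left(j \right)} = - \frac{j^{2}}{9}$ ($D{\left(j \right)} = - \frac{j j}{9} = - \frac{j^{2}}{9}$)
$\sqrt{D{\left(-96 \right)} + 29393} = \sqrt{- \frac{\left(-96\right)^{2}}{9} + 29393} = \sqrt{\left(- \frac{1}{9}\right) 9216 + 29393} = \sqrt{-1024 + 29393} = \sqrt{28369}$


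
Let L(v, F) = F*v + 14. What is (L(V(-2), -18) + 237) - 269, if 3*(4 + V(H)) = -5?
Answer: 84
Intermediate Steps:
V(H) = -17/3 (V(H) = -4 + (⅓)*(-5) = -4 - 5/3 = -17/3)
L(v, F) = 14 + F*v
(L(V(-2), -18) + 237) - 269 = ((14 - 18*(-17/3)) + 237) - 269 = ((14 + 102) + 237) - 269 = (116 + 237) - 269 = 353 - 269 = 84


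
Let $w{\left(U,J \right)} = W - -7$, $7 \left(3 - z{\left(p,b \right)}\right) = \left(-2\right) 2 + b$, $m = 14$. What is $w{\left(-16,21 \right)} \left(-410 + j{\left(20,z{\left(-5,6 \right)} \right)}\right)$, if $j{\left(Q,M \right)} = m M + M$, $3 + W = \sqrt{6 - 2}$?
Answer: $- \frac{15510}{7} \approx -2215.7$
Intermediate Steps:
$W = -1$ ($W = -3 + \sqrt{6 - 2} = -3 + \sqrt{4} = -3 + 2 = -1$)
$z{\left(p,b \right)} = \frac{25}{7} - \frac{b}{7}$ ($z{\left(p,b \right)} = 3 - \frac{\left(-2\right) 2 + b}{7} = 3 - \frac{-4 + b}{7} = 3 - \left(- \frac{4}{7} + \frac{b}{7}\right) = \frac{25}{7} - \frac{b}{7}$)
$w{\left(U,J \right)} = 6$ ($w{\left(U,J \right)} = -1 - -7 = -1 + 7 = 6$)
$j{\left(Q,M \right)} = 15 M$ ($j{\left(Q,M \right)} = 14 M + M = 15 M$)
$w{\left(-16,21 \right)} \left(-410 + j{\left(20,z{\left(-5,6 \right)} \right)}\right) = 6 \left(-410 + 15 \left(\frac{25}{7} - \frac{6}{7}\right)\right) = 6 \left(-410 + 15 \cdot \frac{19}{7}\right) = 6 \left(-410 + \frac{285}{7}\right) = 6 \left(- \frac{2585}{7}\right) = - \frac{15510}{7}$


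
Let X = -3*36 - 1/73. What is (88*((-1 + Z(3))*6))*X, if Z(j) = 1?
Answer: 0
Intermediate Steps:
X = -7885/73 (X = -108 - 1*1/73 = -108 - 1/73 = -7885/73 ≈ -108.01)
(88*((-1 + Z(3))*6))*X = (88*((-1 + 1)*6))*(-7885/73) = (88*(0*6))*(-7885/73) = (88*0)*(-7885/73) = 0*(-7885/73) = 0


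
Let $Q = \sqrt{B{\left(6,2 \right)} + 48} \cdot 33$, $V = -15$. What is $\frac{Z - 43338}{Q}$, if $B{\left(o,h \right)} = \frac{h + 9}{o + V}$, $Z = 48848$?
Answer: $\frac{5510 \sqrt{421}}{4631} \approx 24.413$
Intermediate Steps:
$B{\left(o,h \right)} = \frac{9 + h}{-15 + o}$ ($B{\left(o,h \right)} = \frac{h + 9}{o - 15} = \frac{9 + h}{-15 + o}$)
$Q = 11 \sqrt{421}$ ($Q = \sqrt{\frac{9 + 2}{-15 + 6} + 48} \cdot 33 = \sqrt{\frac{1}{-9} \cdot 11 + 48} \cdot 33 = \sqrt{\left(- \frac{1}{9}\right) 11 + 48} \cdot 33 = \sqrt{- \frac{11}{9} + 48} \cdot 33 = \sqrt{\frac{421}{9}} \cdot 33 = \frac{\sqrt{421}}{3} \cdot 33 = 11 \sqrt{421} \approx 225.7$)
$\frac{Z - 43338}{Q} = \frac{48848 - 43338}{11 \sqrt{421}} = \left(48848 - 43338\right) \frac{\sqrt{421}}{4631} = 5510 \frac{\sqrt{421}}{4631} = \frac{5510 \sqrt{421}}{4631}$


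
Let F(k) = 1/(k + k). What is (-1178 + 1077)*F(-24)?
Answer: 101/48 ≈ 2.1042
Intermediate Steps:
F(k) = 1/(2*k)
(-1178 + 1077)*F(-24) = (-1178 + 1077)*((½)/(-24)) = -101*(-1)/(2*24) = -101*(-1/48) = 101/48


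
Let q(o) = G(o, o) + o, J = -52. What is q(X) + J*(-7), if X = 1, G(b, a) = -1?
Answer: 364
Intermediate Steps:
q(o) = -1 + o
q(X) + J*(-7) = (-1 + 1) - 52*(-7) = 0 + 364 = 364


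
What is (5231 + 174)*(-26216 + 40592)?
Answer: 77702280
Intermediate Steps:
(5231 + 174)*(-26216 + 40592) = 5405*14376 = 77702280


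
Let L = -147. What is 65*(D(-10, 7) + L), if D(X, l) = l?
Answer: -9100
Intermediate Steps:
65*(D(-10, 7) + L) = 65*(7 - 147) = 65*(-140) = -9100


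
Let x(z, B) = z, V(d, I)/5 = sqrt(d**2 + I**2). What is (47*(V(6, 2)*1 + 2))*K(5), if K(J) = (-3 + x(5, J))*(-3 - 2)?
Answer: -940 - 4700*sqrt(10) ≈ -15803.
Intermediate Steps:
V(d, I) = 5*sqrt(I**2 + d**2) (V(d, I) = 5*sqrt(d**2 + I**2) = 5*sqrt(I**2 + d**2))
K(J) = -10 (K(J) = (-3 + 5)*(-3 - 2) = 2*(-5) = -10)
(47*(V(6, 2)*1 + 2))*K(5) = (47*((5*sqrt(2**2 + 6**2))*1 + 2))*(-10) = (47*((5*sqrt(4 + 36))*1 + 2))*(-10) = (47*((5*sqrt(40))*1 + 2))*(-10) = (47*((5*(2*sqrt(10)))*1 + 2))*(-10) = (47*((10*sqrt(10))*1 + 2))*(-10) = (47*(10*sqrt(10) + 2))*(-10) = (47*(2 + 10*sqrt(10)))*(-10) = (94 + 470*sqrt(10))*(-10) = -940 - 4700*sqrt(10)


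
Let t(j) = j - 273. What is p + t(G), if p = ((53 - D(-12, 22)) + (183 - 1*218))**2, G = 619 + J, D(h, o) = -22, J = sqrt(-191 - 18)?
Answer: 1946 + I*sqrt(209) ≈ 1946.0 + 14.457*I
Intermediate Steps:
J = I*sqrt(209) (J = sqrt(-209) = I*sqrt(209) ≈ 14.457*I)
G = 619 + I*sqrt(209) ≈ 619.0 + 14.457*I
t(j) = -273 + j
p = 1600 (p = ((53 - 1*(-22)) + (183 - 1*218))**2 = ((53 + 22) + (183 - 218))**2 = (75 - 35)**2 = 40**2 = 1600)
p + t(G) = 1600 + (-273 + (619 + I*sqrt(209))) = 1600 + (346 + I*sqrt(209)) = 1946 + I*sqrt(209)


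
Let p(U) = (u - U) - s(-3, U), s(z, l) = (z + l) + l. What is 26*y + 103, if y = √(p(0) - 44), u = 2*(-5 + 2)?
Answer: 103 + 26*I*√47 ≈ 103.0 + 178.25*I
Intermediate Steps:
s(z, l) = z + 2*l (s(z, l) = (l + z) + l = z + 2*l)
u = -6 (u = 2*(-3) = -6)
p(U) = -3 - 3*U (p(U) = (-6 - U) - (-3 + 2*U) = (-6 - U) + (3 - 2*U) = -3 - 3*U)
y = I*√47 (y = √((-3 - 3*0) - 44) = √((-3 + 0) - 44) = √(-3 - 44) = √(-47) = I*√47 ≈ 6.8557*I)
26*y + 103 = 26*(I*√47) + 103 = 26*I*√47 + 103 = 103 + 26*I*√47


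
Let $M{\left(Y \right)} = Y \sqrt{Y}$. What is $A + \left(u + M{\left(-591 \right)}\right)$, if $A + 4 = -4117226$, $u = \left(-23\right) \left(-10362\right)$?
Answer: $-3878904 - 591 i \sqrt{591} \approx -3.8789 \cdot 10^{6} - 14368.0 i$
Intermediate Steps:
$u = 238326$
$A = -4117230$ ($A = -4 - 4117226 = -4117230$)
$M{\left(Y \right)} = Y^{\frac{3}{2}}$
$A + \left(u + M{\left(-591 \right)}\right) = -4117230 + \left(238326 + \left(-591\right)^{\frac{3}{2}}\right) = -4117230 + \left(238326 - 591 i \sqrt{591}\right) = -3878904 - 591 i \sqrt{591}$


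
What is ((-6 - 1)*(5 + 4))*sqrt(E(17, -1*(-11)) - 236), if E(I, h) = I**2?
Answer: -63*sqrt(53) ≈ -458.65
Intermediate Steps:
((-6 - 1)*(5 + 4))*sqrt(E(17, -1*(-11)) - 236) = ((-6 - 1)*(5 + 4))*sqrt(17**2 - 236) = (-7*9)*sqrt(289 - 236) = -63*sqrt(53)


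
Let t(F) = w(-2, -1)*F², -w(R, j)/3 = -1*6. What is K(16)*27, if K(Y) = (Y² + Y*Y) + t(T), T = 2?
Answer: 15768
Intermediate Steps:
w(R, j) = 18 (w(R, j) = -(-3)*6 = -3*(-6) = 18)
t(F) = 18*F²
K(Y) = 72 + 2*Y² (K(Y) = (Y² + Y*Y) + 18*2² = (Y² + Y²) + 18*4 = 2*Y² + 72 = 72 + 2*Y²)
K(16)*27 = (72 + 2*16²)*27 = (72 + 2*256)*27 = (72 + 512)*27 = 584*27 = 15768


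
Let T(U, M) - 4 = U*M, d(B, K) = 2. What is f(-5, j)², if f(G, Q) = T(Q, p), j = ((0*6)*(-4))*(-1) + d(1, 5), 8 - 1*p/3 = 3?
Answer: 1156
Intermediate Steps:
p = 15 (p = 24 - 3*3 = 24 - 9 = 15)
j = 2 (j = ((0*6)*(-4))*(-1) + 2 = (0*(-4))*(-1) + 2 = 0*(-1) + 2 = 0 + 2 = 2)
T(U, M) = 4 + M*U (T(U, M) = 4 + U*M = 4 + M*U)
f(G, Q) = 4 + 15*Q
f(-5, j)² = (4 + 15*2)² = (4 + 30)² = 34² = 1156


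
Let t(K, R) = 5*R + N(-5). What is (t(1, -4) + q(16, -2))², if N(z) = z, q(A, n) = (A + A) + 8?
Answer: 225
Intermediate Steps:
q(A, n) = 8 + 2*A (q(A, n) = 2*A + 8 = 8 + 2*A)
t(K, R) = -5 + 5*R (t(K, R) = 5*R - 5 = -5 + 5*R)
(t(1, -4) + q(16, -2))² = ((-5 + 5*(-4)) + (8 + 2*16))² = ((-5 - 20) + (8 + 32))² = (-25 + 40)² = 15² = 225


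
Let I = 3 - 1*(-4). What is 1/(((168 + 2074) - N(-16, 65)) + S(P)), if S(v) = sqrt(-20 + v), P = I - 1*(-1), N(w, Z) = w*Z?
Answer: 547/1795256 - I*sqrt(3)/5385768 ≈ 0.00030469 - 3.216e-7*I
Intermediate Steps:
I = 7 (I = 3 + 4 = 7)
N(w, Z) = Z*w
P = 8 (P = 7 - 1*(-1) = 7 + 1 = 8)
1/(((168 + 2074) - N(-16, 65)) + S(P)) = 1/(((168 + 2074) - 65*(-16)) + sqrt(-20 + 8)) = 1/((2242 - 1*(-1040)) + sqrt(-12)) = 1/((2242 + 1040) + 2*I*sqrt(3)) = 1/(3282 + 2*I*sqrt(3))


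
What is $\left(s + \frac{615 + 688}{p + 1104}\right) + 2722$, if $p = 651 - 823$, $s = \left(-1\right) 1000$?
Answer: $\frac{1606207}{932} \approx 1723.4$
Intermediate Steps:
$s = -1000$
$p = -172$ ($p = 651 - 823 = -172$)
$\left(s + \frac{615 + 688}{p + 1104}\right) + 2722 = \left(-1000 + \frac{615 + 688}{-172 + 1104}\right) + 2722 = \left(-1000 + \frac{1303}{932}\right) + 2722 = - \frac{930697}{932} + 2722 = \frac{1606207}{932}$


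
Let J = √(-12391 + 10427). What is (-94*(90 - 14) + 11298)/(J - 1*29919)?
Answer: -124283526/895148525 - 8308*I*√491/895148525 ≈ -0.13884 - 0.00020566*I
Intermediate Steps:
J = 2*I*√491 (J = √(-1964) = 2*I*√491 ≈ 44.317*I)
(-94*(90 - 14) + 11298)/(J - 1*29919) = (-94*(90 - 14) + 11298)/(2*I*√491 - 1*29919) = (-94*76 + 11298)/(2*I*√491 - 29919) = (-7144 + 11298)/(-29919 + 2*I*√491) = 4154/(-29919 + 2*I*√491)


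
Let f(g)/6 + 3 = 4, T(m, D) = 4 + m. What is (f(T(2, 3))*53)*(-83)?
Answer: -26394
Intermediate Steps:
f(g) = 6 (f(g) = -18 + 6*4 = -18 + 24 = 6)
(f(T(2, 3))*53)*(-83) = (6*53)*(-83) = 318*(-83) = -26394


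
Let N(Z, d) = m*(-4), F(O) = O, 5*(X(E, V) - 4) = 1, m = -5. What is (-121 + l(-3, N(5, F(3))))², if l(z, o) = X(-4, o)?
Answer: 341056/25 ≈ 13642.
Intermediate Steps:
X(E, V) = 21/5 (X(E, V) = 4 + (⅕)*1 = 4 + ⅕ = 21/5)
N(Z, d) = 20 (N(Z, d) = -5*(-4) = 20)
l(z, o) = 21/5
(-121 + l(-3, N(5, F(3))))² = (-121 + 21/5)² = (-584/5)² = 341056/25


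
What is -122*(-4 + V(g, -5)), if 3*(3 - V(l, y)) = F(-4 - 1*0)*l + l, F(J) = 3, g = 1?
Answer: 854/3 ≈ 284.67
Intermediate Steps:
V(l, y) = 3 - 4*l/3 (V(l, y) = 3 - (3*l + l)/3 = 3 - 4*l/3)
-122*(-4 + V(g, -5)) = -122*(-4 + (3 - 4/3*1)) = -122*(-4 + (3 - 4/3)) = -122*(-4 + 5/3) = -122*(-7/3) = 854/3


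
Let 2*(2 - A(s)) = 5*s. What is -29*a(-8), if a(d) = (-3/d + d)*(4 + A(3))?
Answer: -5307/16 ≈ -331.69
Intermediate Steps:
A(s) = 2 - 5*s/2
a(d) = -3*d/2 + 9/(2*d) (a(d) = (-3/d + d)*(4 + (2 - 5/2*3)) = (d - 3/d)*(4 + (2 - 15/2)) = (d - 3/d)*(4 - 11/2) = (d - 3/d)*(-3/2) = -3*d/2 + 9/(2*d))
-29*a(-8) = -87*(3 - 1*(-8)**2)/(2*(-8)) = -87*(-1)*(3 - 1*64)/(2*8) = -87*(-1)*(3 - 64)/(2*8) = -87*(-1)*(-61)/(2*8) = -29*183/16 = -5307/16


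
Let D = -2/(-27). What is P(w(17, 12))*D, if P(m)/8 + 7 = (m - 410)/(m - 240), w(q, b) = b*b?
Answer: -203/81 ≈ -2.5062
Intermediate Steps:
w(q, b) = b²
P(m) = -56 + 8*(-410 + m)/(-240 + m) (P(m) = -56 + 8*((m - 410)/(m - 240)) = -56 + 8*((-410 + m)/(-240 + m)) = -56 + 8*(-410 + m)/(-240 + m))
D = 2/27 (D = -2*(-1/27) = 2/27 ≈ 0.074074)
P(w(17, 12))*D = (16*(635 - 3*12²)/(-240 + 12²))*(2/27) = (16*(635 - 3*144)/(-240 + 144))*(2/27) = (16*(635 - 432)/(-96))*(2/27) = (16*(-1/96)*203)*(2/27) = -203/6*2/27 = -203/81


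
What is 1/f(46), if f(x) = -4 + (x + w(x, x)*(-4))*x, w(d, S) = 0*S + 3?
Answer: 1/1560 ≈ 0.00064103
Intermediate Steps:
w(d, S) = 3 (w(d, S) = 0 + 3 = 3)
f(x) = -4 + x*(-12 + x) (f(x) = -4 + (x + 3*(-4))*x = -4 + (x - 12)*x = -4 + (-12 + x)*x = -4 + x*(-12 + x))
1/f(46) = 1/(-4 + 46² - 12*46) = 1/(-4 + 2116 - 552) = 1/1560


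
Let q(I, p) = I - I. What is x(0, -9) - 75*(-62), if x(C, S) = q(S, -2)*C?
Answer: 4650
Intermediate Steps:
q(I, p) = 0
x(C, S) = 0 (x(C, S) = 0*C = 0)
x(0, -9) - 75*(-62) = 0 - 75*(-62) = 0 + 4650 = 4650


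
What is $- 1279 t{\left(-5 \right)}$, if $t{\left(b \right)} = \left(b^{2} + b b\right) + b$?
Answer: $-57555$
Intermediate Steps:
$t{\left(b \right)} = b + 2 b^{2}$ ($t{\left(b \right)} = \left(b^{2} + b^{2}\right) + b = 2 b^{2} + b = b + 2 b^{2}$)
$- 1279 t{\left(-5 \right)} = - 1279 \left(- 5 \left(1 + 2 \left(-5\right)\right)\right) = - 1279 \left(- 5 \left(1 - 10\right)\right) = - 1279 \left(\left(-5\right) \left(-9\right)\right) = \left(-1279\right) 45 = -57555$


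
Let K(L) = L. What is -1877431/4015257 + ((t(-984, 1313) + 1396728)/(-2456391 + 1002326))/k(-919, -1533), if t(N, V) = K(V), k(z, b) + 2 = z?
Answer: -278736731472142/597467504533145 ≈ -0.46653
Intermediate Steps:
k(z, b) = -2 + z
t(N, V) = V
-1877431/4015257 + ((t(-984, 1313) + 1396728)/(-2456391 + 1002326))/k(-919, -1533) = -1877431/4015257 + ((1313 + 1396728)/(-2456391 + 1002326))/(-2 - 919) = -1877431*1/4015257 + (1398041/(-1454065))/(-921) = -1877431/4015257 + (1398041*(-1/1454065))*(-1/921) = -1877431/4015257 - 1398041/1454065*(-1/921) = -1877431/4015257 + 1398041/1339193865 = -278736731472142/597467504533145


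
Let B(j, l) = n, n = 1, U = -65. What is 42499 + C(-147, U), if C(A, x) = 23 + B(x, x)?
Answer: 42523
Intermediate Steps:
B(j, l) = 1
C(A, x) = 24 (C(A, x) = 23 + 1 = 24)
42499 + C(-147, U) = 42499 + 24 = 42523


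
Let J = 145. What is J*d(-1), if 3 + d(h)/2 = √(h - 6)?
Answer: -870 + 290*I*√7 ≈ -870.0 + 767.27*I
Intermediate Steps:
d(h) = -6 + 2*√(-6 + h) (d(h) = -6 + 2*√(h - 6) = -6 + 2*√(-6 + h))
J*d(-1) = 145*(-6 + 2*√(-6 - 1)) = 145*(-6 + 2*√(-7)) = 145*(-6 + 2*(I*√7)) = 145*(-6 + 2*I*√7) = -870 + 290*I*√7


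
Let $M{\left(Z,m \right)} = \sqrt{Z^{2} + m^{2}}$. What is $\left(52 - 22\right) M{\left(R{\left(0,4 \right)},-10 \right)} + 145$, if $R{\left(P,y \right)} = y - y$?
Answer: $445$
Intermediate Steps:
$R{\left(P,y \right)} = 0$
$\left(52 - 22\right) M{\left(R{\left(0,4 \right)},-10 \right)} + 145 = \left(52 - 22\right) \sqrt{0^{2} + \left(-10\right)^{2}} + 145 = \left(52 - 22\right) \sqrt{0 + 100} + 145 = 30 \sqrt{100} + 145 = 30 \cdot 10 + 145 = 300 + 145 = 445$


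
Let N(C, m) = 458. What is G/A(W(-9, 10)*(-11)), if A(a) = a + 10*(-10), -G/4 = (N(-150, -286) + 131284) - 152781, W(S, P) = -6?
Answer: -42078/17 ≈ -2475.2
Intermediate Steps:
G = 84156 (G = -4*((458 + 131284) - 152781) = -4*(131742 - 152781) = -4*(-21039) = 84156)
A(a) = -100 + a (A(a) = a - 100 = -100 + a)
G/A(W(-9, 10)*(-11)) = 84156/(-100 - 6*(-11)) = 84156/(-100 + 66) = 84156/(-34) = 84156*(-1/34) = -42078/17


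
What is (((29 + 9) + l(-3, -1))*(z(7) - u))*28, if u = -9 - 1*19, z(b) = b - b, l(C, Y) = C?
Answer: 27440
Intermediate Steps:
z(b) = 0
u = -28 (u = -9 - 19 = -28)
(((29 + 9) + l(-3, -1))*(z(7) - u))*28 = (((29 + 9) - 3)*(0 - 1*(-28)))*28 = ((38 - 3)*(0 + 28))*28 = (35*28)*28 = 980*28 = 27440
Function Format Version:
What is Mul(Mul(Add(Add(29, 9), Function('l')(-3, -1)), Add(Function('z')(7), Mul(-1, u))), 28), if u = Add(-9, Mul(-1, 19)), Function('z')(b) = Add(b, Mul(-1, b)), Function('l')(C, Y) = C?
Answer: 27440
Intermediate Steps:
Function('z')(b) = 0
u = -28 (u = Add(-9, -19) = -28)
Mul(Mul(Add(Add(29, 9), Function('l')(-3, -1)), Add(Function('z')(7), Mul(-1, u))), 28) = Mul(Mul(Add(Add(29, 9), -3), Add(0, Mul(-1, -28))), 28) = Mul(Mul(Add(38, -3), Add(0, 28)), 28) = Mul(Mul(35, 28), 28) = Mul(980, 28) = 27440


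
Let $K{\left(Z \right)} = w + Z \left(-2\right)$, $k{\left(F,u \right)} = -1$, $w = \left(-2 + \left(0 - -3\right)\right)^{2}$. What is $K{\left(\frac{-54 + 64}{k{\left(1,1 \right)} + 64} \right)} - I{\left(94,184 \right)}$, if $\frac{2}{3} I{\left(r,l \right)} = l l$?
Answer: $- \frac{3199349}{63} \approx -50783.0$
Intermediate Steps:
$w = 1$ ($w = \left(-2 + \left(0 + 3\right)\right)^{2} = \left(-2 + 3\right)^{2} = 1^{2} = 1$)
$K{\left(Z \right)} = 1 - 2 Z$ ($K{\left(Z \right)} = 1 + Z \left(-2\right) = 1 - 2 Z$)
$I{\left(r,l \right)} = \frac{3 l^{2}}{2}$ ($I{\left(r,l \right)} = \frac{3 l l}{2} = \frac{3 l^{2}}{2}$)
$K{\left(\frac{-54 + 64}{k{\left(1,1 \right)} + 64} \right)} - I{\left(94,184 \right)} = \left(1 - 2 \frac{-54 + 64}{-1 + 64}\right) - \frac{3 \cdot 184^{2}}{2} = \left(1 - 2 \cdot \frac{10}{63}\right) - \frac{3}{2} \cdot 33856 = \left(1 - 2 \cdot 10 \cdot \frac{1}{63}\right) - 50784 = \left(1 - \frac{20}{63}\right) - 50784 = \frac{43}{63} - 50784 = - \frac{3199349}{63}$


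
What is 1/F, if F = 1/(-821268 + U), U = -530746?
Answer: -1352014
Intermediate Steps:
F = -1/1352014 (F = 1/(-821268 - 530746) = 1/(-1352014) = -1/1352014 ≈ -7.3964e-7)
1/F = 1/(-1/1352014) = -1352014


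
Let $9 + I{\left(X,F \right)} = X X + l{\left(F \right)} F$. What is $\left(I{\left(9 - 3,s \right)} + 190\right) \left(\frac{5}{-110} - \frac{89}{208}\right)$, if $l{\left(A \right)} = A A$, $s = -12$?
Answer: $\frac{1636413}{2288} \approx 715.22$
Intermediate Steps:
$l{\left(A \right)} = A^{2}$
$I{\left(X,F \right)} = -9 + F^{3} + X^{2}$ ($I{\left(X,F \right)} = -9 + \left(X X + F^{2} F\right) = -9 + \left(X^{2} + F^{3}\right) = -9 + \left(F^{3} + X^{2}\right) = -9 + F^{3} + X^{2}$)
$\left(I{\left(9 - 3,s \right)} + 190\right) \left(\frac{5}{-110} - \frac{89}{208}\right) = \left(\left(-9 + \left(-12\right)^{3} + \left(9 - 3\right)^{2}\right) + 190\right) \left(\frac{5}{-110} - \frac{89}{208}\right) = \left(\left(-9 - 1728 + 6^{2}\right) + 190\right) \left(5 \left(- \frac{1}{110}\right) - \frac{89}{208}\right) = \left(\left(-9 - 1728 + 36\right) + 190\right) \left(- \frac{1}{22} - \frac{89}{208}\right) = \left(-1701 + 190\right) \left(- \frac{1083}{2288}\right) = \left(-1511\right) \left(- \frac{1083}{2288}\right) = \frac{1636413}{2288}$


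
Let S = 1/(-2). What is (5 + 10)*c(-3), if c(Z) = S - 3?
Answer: -105/2 ≈ -52.500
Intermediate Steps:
S = -½ ≈ -0.50000
c(Z) = -7/2 (c(Z) = -½ - 3 = -7/2)
(5 + 10)*c(-3) = (5 + 10)*(-7/2) = 15*(-7/2) = -105/2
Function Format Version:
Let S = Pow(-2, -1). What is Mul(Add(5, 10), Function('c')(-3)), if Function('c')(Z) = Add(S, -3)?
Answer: Rational(-105, 2) ≈ -52.500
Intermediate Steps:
S = Rational(-1, 2) ≈ -0.50000
Function('c')(Z) = Rational(-7, 2) (Function('c')(Z) = Add(Rational(-1, 2), -3) = Rational(-7, 2))
Mul(Add(5, 10), Function('c')(-3)) = Mul(Add(5, 10), Rational(-7, 2)) = Mul(15, Rational(-7, 2)) = Rational(-105, 2)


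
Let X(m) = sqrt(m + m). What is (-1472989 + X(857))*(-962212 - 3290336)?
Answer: 6263956425972 - 4252548*sqrt(1714) ≈ 6.2638e+12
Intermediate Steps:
X(m) = sqrt(2)*sqrt(m) (X(m) = sqrt(2*m) = sqrt(2)*sqrt(m))
(-1472989 + X(857))*(-962212 - 3290336) = (-1472989 + sqrt(2)*sqrt(857))*(-962212 - 3290336) = (-1472989 + sqrt(1714))*(-4252548) = 6263956425972 - 4252548*sqrt(1714)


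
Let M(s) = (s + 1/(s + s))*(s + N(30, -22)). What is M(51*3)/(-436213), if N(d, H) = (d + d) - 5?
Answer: -4869176/66740589 ≈ -0.072957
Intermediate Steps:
N(d, H) = -5 + 2*d (N(d, H) = 2*d - 5 = -5 + 2*d)
M(s) = (55 + s)*(s + 1/(2*s)) (M(s) = (s + 1/(s + s))*(s + (-5 + 2*30)) = (s + 1/(2*s))*(s + (-5 + 60)) = (s + 1/(2*s))*(s + 55) = (s + 1/(2*s))*(55 + s) = (55 + s)*(s + 1/(2*s)))
M(51*3)/(-436213) = (½ + (51*3)² + 55*(51*3) + 55/(2*((51*3))))/(-436213) = (½ + 153² + 55*153 + (55/2)/153)*(-1/436213) = (½ + 23409 + 8415 + (55/2)*(1/153))*(-1/436213) = (½ + 23409 + 8415 + 55/306)*(-1/436213) = (4869176/153)*(-1/436213) = -4869176/66740589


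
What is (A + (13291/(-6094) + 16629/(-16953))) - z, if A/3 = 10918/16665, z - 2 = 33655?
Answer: -585342389614833/17390782970 ≈ -33658.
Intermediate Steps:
z = 33657 (z = 2 + 33655 = 33657)
A = 10918/5555 (A = 3*(10918/16665) = 10918/5555 ≈ 1.9654)
(A + (13291/(-6094) + 16629/(-16953))) - z = (10918/5555 + (13291/(-6094) + 16629/(-16953))) - 1*33657 = (10918/5555 + (13291*(-1/6094) + 16629*(-1/16953))) - 33657 = (10918/5555 + (-13291/6094 - 5543/5651)) - 33657 = (10918/5555 - 108886483/34437194) - 33657 = -20807193543/17390782970 - 33657 = -585342389614833/17390782970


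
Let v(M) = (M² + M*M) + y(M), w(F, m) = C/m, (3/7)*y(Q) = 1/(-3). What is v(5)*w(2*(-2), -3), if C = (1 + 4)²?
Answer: -11075/27 ≈ -410.19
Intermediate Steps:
C = 25 (C = 5² = 25)
y(Q) = -7/9 (y(Q) = (7/3)/(-3) = (7/3)*(-⅓) = -7/9)
w(F, m) = 25/m
v(M) = -7/9 + 2*M² (v(M) = (M² + M*M) - 7/9 = (M² + M²) - 7/9 = 2*M² - 7/9 = -7/9 + 2*M²)
v(5)*w(2*(-2), -3) = (-7/9 + 2*5²)*(25/(-3)) = (-7/9 + 2*25)*(25*(-⅓)) = (-7/9 + 50)*(-25/3) = (443/9)*(-25/3) = -11075/27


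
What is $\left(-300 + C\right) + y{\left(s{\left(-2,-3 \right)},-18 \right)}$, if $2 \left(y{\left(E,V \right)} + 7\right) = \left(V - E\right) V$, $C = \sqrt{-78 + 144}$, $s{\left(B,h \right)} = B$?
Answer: $-163 + \sqrt{66} \approx -154.88$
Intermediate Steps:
$C = \sqrt{66} \approx 8.124$
$y{\left(E,V \right)} = -7 + \frac{V \left(V - E\right)}{2}$ ($y{\left(E,V \right)} = -7 + \frac{\left(V - E\right) V}{2} = -7 + \frac{V \left(V - E\right)}{2}$)
$\left(-300 + C\right) + y{\left(s{\left(-2,-3 \right)},-18 \right)} = \left(-300 + \sqrt{66}\right) - \left(7 - 162 + 18\right) = \left(-300 + \sqrt{66}\right) - -137 = \left(-300 + \sqrt{66}\right) + 137 = -163 + \sqrt{66}$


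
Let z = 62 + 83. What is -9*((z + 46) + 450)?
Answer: -5769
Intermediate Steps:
z = 145
-9*((z + 46) + 450) = -9*((145 + 46) + 450) = -9*(191 + 450) = -9*641 = -5769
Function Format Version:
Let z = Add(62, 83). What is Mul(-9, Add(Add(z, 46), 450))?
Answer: -5769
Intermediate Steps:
z = 145
Mul(-9, Add(Add(z, 46), 450)) = Mul(-9, Add(Add(145, 46), 450)) = Mul(-9, Add(191, 450)) = Mul(-9, 641) = -5769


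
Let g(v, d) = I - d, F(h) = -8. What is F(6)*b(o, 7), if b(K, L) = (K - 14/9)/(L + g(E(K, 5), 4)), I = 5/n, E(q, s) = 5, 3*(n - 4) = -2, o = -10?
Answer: 1664/81 ≈ 20.543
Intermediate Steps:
n = 10/3 (n = 4 + (⅓)*(-2) = 4 - ⅔ = 10/3 ≈ 3.3333)
I = 3/2 (I = 5/(10/3) = 5*(3/10) = 3/2 ≈ 1.5000)
g(v, d) = 3/2 - d
b(K, L) = (-14/9 + K)/(-5/2 + L) (b(K, L) = (K - 14/9)/(L + (3/2 - 1*4)) = (K - 14*⅑)/(L + (3/2 - 4)) = (K - 14/9)/(L - 5/2) = (-14/9 + K)/(-5/2 + L))
F(6)*b(o, 7) = -16*(-14 + 9*(-10))/(9*(-5 + 2*7)) = -16*(-14 - 90)/(9*(-5 + 14)) = -16*(-104)/(9*9) = -8*(-208/81) = 1664/81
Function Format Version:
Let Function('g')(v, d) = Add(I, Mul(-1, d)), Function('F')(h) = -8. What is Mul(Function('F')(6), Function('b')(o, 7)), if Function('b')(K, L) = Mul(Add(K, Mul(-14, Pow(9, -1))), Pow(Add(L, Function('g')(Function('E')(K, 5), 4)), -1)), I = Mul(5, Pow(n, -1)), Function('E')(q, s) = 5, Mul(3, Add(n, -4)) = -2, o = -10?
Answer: Rational(1664, 81) ≈ 20.543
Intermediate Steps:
n = Rational(10, 3) (n = Add(4, Mul(Rational(1, 3), -2)) = Add(4, Rational(-2, 3)) = Rational(10, 3) ≈ 3.3333)
I = Rational(3, 2) (I = Mul(5, Pow(Rational(10, 3), -1)) = Mul(5, Rational(3, 10)) = Rational(3, 2) ≈ 1.5000)
Function('g')(v, d) = Add(Rational(3, 2), Mul(-1, d))
Function('b')(K, L) = Mul(Pow(Add(Rational(-5, 2), L), -1), Add(Rational(-14, 9), K)) (Function('b')(K, L) = Mul(Add(K, Mul(-14, Pow(9, -1))), Pow(Add(L, Add(Rational(3, 2), Mul(-1, 4))), -1)) = Mul(Add(K, Mul(-14, Rational(1, 9))), Pow(Add(L, Add(Rational(3, 2), -4)), -1)) = Mul(Add(K, Rational(-14, 9)), Pow(Add(L, Rational(-5, 2)), -1)) = Mul(Add(Rational(-14, 9), K), Pow(Add(Rational(-5, 2), L), -1)) = Mul(Pow(Add(Rational(-5, 2), L), -1), Add(Rational(-14, 9), K)))
Mul(Function('F')(6), Function('b')(o, 7)) = Mul(-8, Mul(Rational(2, 9), Pow(Add(-5, Mul(2, 7)), -1), Add(-14, Mul(9, -10)))) = Mul(-8, Mul(Rational(2, 9), Pow(Add(-5, 14), -1), Add(-14, -90))) = Mul(-8, Mul(Rational(2, 9), Pow(9, -1), -104)) = Mul(-8, Mul(Rational(2, 9), Rational(1, 9), -104)) = Mul(-8, Rational(-208, 81)) = Rational(1664, 81)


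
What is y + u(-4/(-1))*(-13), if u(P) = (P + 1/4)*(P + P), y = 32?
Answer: -410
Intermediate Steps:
u(P) = 2*P*(1/4 + P) (u(P) = (P + 1/4)*(2*P) = (1/4 + P)*(2*P) = 2*P*(1/4 + P))
y + u(-4/(-1))*(-13) = 32 + ((-4/(-1))*(1 + 4*(-4/(-1)))/2)*(-13) = 32 + ((-4*(-1))*(1 + 4*(-4*(-1)))/2)*(-13) = 32 + ((1/2)*4*(1 + 4*4))*(-13) = 32 + ((1/2)*4*(1 + 16))*(-13) = 32 + ((1/2)*4*17)*(-13) = 32 + 34*(-13) = 32 - 442 = -410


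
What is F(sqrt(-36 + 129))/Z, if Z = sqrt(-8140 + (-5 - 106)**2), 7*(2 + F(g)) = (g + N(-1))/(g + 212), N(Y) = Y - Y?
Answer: -628007*sqrt(4181)/1312654217 + 212*sqrt(388833)/1312654217 ≈ -0.030835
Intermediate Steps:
N(Y) = 0
F(g) = -2 + g/(7*(212 + g)) (F(g) = -2 + ((g + 0)/(g + 212))/7 = -2 + (g/(212 + g))/7 = -2 + g/(7*(212 + g)))
Z = sqrt(4181) (Z = sqrt(-8140 + (-111)**2) = sqrt(-8140 + 12321) = sqrt(4181) ≈ 64.661)
F(sqrt(-36 + 129))/Z = ((-2968 - 13*sqrt(-36 + 129))/(7*(212 + sqrt(-36 + 129))))/(sqrt(4181)) = ((-2968 - 13*sqrt(93))/(7*(212 + sqrt(93))))*(sqrt(4181)/4181) = sqrt(4181)*(-2968 - 13*sqrt(93))/(29267*(212 + sqrt(93)))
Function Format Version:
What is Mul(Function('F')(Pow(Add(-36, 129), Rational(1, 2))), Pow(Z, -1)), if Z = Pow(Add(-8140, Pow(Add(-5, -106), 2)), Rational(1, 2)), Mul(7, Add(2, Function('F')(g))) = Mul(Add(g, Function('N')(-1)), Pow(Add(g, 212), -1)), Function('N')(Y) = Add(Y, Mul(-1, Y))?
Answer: Add(Mul(Rational(-628007, 1312654217), Pow(4181, Rational(1, 2))), Mul(Rational(212, 1312654217), Pow(388833, Rational(1, 2)))) ≈ -0.030835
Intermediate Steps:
Function('N')(Y) = 0
Function('F')(g) = Add(-2, Mul(Rational(1, 7), g, Pow(Add(212, g), -1))) (Function('F')(g) = Add(-2, Mul(Rational(1, 7), Mul(Add(g, 0), Pow(Add(g, 212), -1)))) = Add(-2, Mul(Rational(1, 7), Mul(g, Pow(Add(212, g), -1)))) = Add(-2, Mul(Rational(1, 7), g, Pow(Add(212, g), -1))))
Z = Pow(4181, Rational(1, 2)) (Z = Pow(Add(-8140, Pow(-111, 2)), Rational(1, 2)) = Pow(Add(-8140, 12321), Rational(1, 2)) = Pow(4181, Rational(1, 2)) ≈ 64.661)
Mul(Function('F')(Pow(Add(-36, 129), Rational(1, 2))), Pow(Z, -1)) = Mul(Mul(Rational(1, 7), Pow(Add(212, Pow(Add(-36, 129), Rational(1, 2))), -1), Add(-2968, Mul(-13, Pow(Add(-36, 129), Rational(1, 2))))), Pow(Pow(4181, Rational(1, 2)), -1)) = Mul(Mul(Rational(1, 7), Pow(Add(212, Pow(93, Rational(1, 2))), -1), Add(-2968, Mul(-13, Pow(93, Rational(1, 2))))), Mul(Rational(1, 4181), Pow(4181, Rational(1, 2)))) = Mul(Rational(1, 29267), Pow(4181, Rational(1, 2)), Pow(Add(212, Pow(93, Rational(1, 2))), -1), Add(-2968, Mul(-13, Pow(93, Rational(1, 2)))))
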